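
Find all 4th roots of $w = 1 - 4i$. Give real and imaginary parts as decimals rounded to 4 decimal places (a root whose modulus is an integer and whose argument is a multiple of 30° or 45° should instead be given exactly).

|w| = sqrt(17) ≈ 4.123106, arg(w) ≈ 284.036243°
Root modulus = sqrt(17)^(1/4) ≈ 1.424971
Root arguments: θ_k = (arg(w) + 360°k)/4 for k = 0, 1, ..., 3
Compute each root as (root modulus)(cos θ_k + i sin θ_k) using full-precision intermediates, then round to 4 decimal places.
Roots: 0.4637 + 1.3474i, -1.3474 + 0.4637i, -0.4637 - 1.3474i, 1.3474 - 0.4637i


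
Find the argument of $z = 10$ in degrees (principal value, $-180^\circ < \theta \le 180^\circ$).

b = 0 and a > 0, so z lies on the positive real axis: θ = 0°


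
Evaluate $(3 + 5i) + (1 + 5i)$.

(3 + 1) + (5 + 5)i = 4 + 10i


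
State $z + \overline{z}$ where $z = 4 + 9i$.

z + conjugate(z) = (a + bi) + (a - bi) = 2a
= 2 * 4 = 8


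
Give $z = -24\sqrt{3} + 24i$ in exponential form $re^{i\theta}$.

r = |z| = sqrt((-24*sqrt(3))^2 + (24)^2) = sqrt(1728 + 576) = sqrt(2304) = 48
θ = arctan(b/a) = arctan(24/-41.5692) (quadrant-adjusted) = 150° = 5π/6
z = 48e^(i*5π/6)


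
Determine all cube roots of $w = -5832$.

|w| = 5832, arg(w) = 180°
Root modulus = 5832^(1/3) = 18
Root arguments: θ_k = (180° + 360°k)/3 for k = 0, 1, ..., 2
Roots: 9 + 9*sqrt(3)i, -18, 9 - 9*sqrt(3)i


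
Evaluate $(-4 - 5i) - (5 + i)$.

(-4 - 5) + (-5 - 1)i = -9 - 6i


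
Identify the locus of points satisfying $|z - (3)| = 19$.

|z - z0| = r describes a circle centered at z0 with radius r
Here z0 = 3 and r = 19
Locus: Circle centered at (3, 0) with radius 19


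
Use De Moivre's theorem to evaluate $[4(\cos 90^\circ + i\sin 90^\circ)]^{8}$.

By De Moivre: z^n = r^n(cos(nθ) + i sin(nθ))
= 4^8(cos(8*90°) + i sin(8*90°))
= 65536(cos 0° + i sin 0°)
= 65536


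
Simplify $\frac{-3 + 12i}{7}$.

Divisor is real, so divide each part by 7:
= -3/7 + (12/7)i


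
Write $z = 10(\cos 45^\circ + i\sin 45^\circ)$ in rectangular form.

a = r cos θ = 10 * sqrt(2)/2 = 5*sqrt(2)
b = r sin θ = 10 * sqrt(2)/2 = 5*sqrt(2)
z = 5*sqrt(2) + 5*sqrt(2)i


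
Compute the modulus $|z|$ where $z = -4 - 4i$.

|z| = sqrt(a^2 + b^2) = sqrt((-4)^2 + (-4)^2) = sqrt(32) = sqrt(32)


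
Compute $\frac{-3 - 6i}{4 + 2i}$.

Multiply numerator and denominator by conjugate (4 - 2i):
= (-3 - 6i)(4 - 2i) / (4^2 + 2^2)
= (-24 - 18i) / 20
Divide through by 2: (-12 - 9i) / 10
= -6/5 - (9/10)i


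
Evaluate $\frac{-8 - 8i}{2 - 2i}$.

Multiply numerator and denominator by conjugate (2 + 2i):
= (-8 - 8i)(2 + 2i) / (2^2 + (-2)^2)
= (-32i) / 8
= -4i


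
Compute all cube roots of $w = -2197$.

|w| = 2197, arg(w) = 180°
Root modulus = 2197^(1/3) = 13
Root arguments: θ_k = (180° + 360°k)/3 for k = 0, 1, ..., 2
Roots: 13/2 + (13*sqrt(3)/2)i, -13, 13/2 - (13*sqrt(3)/2)i


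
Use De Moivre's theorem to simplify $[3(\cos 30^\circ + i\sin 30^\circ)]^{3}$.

By De Moivre: z^n = r^n(cos(nθ) + i sin(nθ))
= 3^3(cos(3*30°) + i sin(3*30°))
= 27(cos 90° + i sin 90°)
= 27i


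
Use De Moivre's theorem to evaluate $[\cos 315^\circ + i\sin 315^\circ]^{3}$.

By De Moivre: z^n = r^n(cos(nθ) + i sin(nθ))
= 1^3(cos(3*315°) + i sin(3*315°))
= 1(cos 225° + i sin 225°)
= -sqrt(2)/2 - (sqrt(2)/2)i


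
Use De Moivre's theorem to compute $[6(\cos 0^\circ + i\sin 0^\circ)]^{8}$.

By De Moivre: z^n = r^n(cos(nθ) + i sin(nθ))
= 6^8(cos(8*0°) + i sin(8*0°))
= 1679616(cos 0° + i sin 0°)
= 1679616


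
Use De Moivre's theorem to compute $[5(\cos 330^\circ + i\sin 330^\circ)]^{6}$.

By De Moivre: z^n = r^n(cos(nθ) + i sin(nθ))
= 5^6(cos(6*330°) + i sin(6*330°))
= 15625(cos 180° + i sin 180°)
= -15625


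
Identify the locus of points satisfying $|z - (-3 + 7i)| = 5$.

|z - z0| = r describes a circle centered at z0 with radius r
Here z0 = -3 + 7i and r = 5
Locus: Circle centered at (-3, 7) with radius 5


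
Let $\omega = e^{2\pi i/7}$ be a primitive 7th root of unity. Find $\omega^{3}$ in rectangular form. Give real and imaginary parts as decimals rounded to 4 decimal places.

ω^3 = e^(2πi·3/7) = e^(i·6π/7)
= cos(6π/7) + i sin(6π/7)
= -0.9010 + 0.4339i


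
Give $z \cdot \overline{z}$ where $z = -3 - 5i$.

z * conjugate(z) = |z|^2 = a^2 + b^2
= (-3)^2 + (-5)^2 = 34


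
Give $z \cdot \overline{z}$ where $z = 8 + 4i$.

z * conjugate(z) = |z|^2 = a^2 + b^2
= 8^2 + 4^2 = 80


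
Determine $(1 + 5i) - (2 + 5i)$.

(1 - 2) + (5 - 5)i = -1


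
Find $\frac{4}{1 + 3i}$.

Multiply numerator and denominator by conjugate (1 - 3i):
= (4)(1 - 3i) / (1^2 + 3^2)
= (4 - 12i) / 10
Divide through by 2: (2 - 6i) / 5
= 2/5 - (6/5)i


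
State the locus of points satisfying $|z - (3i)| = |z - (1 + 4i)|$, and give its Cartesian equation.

|z - z1| = |z - z2| means z is equidistant from z1 and z2,
i.e. the perpendicular bisector of the segment from (0, 3) to (1, 4) (midpoint (1/2, 7/2)).
With z = x + yi, square both sides:
(x - 0)^2 + (y - 3)^2 = (x - 1)^2 + (y - 4)^2
The x^2 and y^2 terms cancel: 2x + 2y = 17 - 9 = 8
Simplify: x + y = 4
Locus: Perpendicular bisector of the segment from (0, 3) to (1, 4): the line x + y = 4


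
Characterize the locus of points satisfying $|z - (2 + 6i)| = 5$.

|z - z0| = r describes a circle centered at z0 with radius r
Here z0 = 2 + 6i and r = 5
Locus: Circle centered at (2, 6) with radius 5


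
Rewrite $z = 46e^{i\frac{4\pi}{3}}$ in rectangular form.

a = r cos θ = 46 * -1/2 = -23
b = r sin θ = 46 * -sqrt(3)/2 = -23*sqrt(3)
z = -23 - 23*sqrt(3)i


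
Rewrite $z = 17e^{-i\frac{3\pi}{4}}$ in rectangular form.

a = r cos θ = 17 * -sqrt(2)/2 = -17*sqrt(2)/2
b = r sin θ = 17 * -sqrt(2)/2 = -17*sqrt(2)/2
z = -17*sqrt(2)/2 - (17*sqrt(2)/2)i


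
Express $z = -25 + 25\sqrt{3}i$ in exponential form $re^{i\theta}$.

r = |z| = sqrt((-25)^2 + (25*sqrt(3))^2) = sqrt(625 + 1875) = sqrt(2500) = 50
θ = arctan(b/a) = arctan(43.3013/-25) (quadrant-adjusted) = 120° = 2π/3
z = 50e^(i*2π/3)


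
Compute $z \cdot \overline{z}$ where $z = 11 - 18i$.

z * conjugate(z) = |z|^2 = a^2 + b^2
= 11^2 + (-18)^2 = 445


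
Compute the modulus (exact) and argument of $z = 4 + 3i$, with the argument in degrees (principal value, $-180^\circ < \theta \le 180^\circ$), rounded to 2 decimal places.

|z| = sqrt(4^2 + 3^2) = 5
arg(z) = arctan(b/a) = arctan(3/4) (quadrant-adjusted) = 36.87°


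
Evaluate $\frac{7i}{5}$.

Divisor is real, so divide each part by 5:
= 0 + (7/5)i


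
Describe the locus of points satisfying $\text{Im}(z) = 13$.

Im(z) = y where z = x + yi; the equation y = 13 is satisfied by all points with that y-coordinate
Locus: Horizontal line y = 13


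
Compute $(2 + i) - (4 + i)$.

(2 - 4) + (1 - 1)i = -2


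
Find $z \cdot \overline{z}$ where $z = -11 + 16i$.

z * conjugate(z) = |z|^2 = a^2 + b^2
= (-11)^2 + 16^2 = 377


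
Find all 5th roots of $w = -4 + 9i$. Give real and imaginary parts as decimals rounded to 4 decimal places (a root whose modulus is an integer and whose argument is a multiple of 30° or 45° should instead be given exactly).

|w| = sqrt(97) ≈ 9.848858, arg(w) ≈ 113.962489°
Root modulus = sqrt(97)^(1/5) ≈ 1.580073
Root arguments: θ_k = (arg(w) + 360°k)/5 for k = 0, 1, ..., 4
Compute each root as (root modulus)(cos θ_k + i sin θ_k) using full-precision intermediates, then round to 4 decimal places.
Roots: 1.4567 + 0.6121i, -0.1320 + 1.5745i, -1.5383 + 0.3610i, -0.8187 - 1.3514i, 1.0323 - 1.1962i


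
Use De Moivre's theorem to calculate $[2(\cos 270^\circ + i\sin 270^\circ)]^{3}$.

By De Moivre: z^n = r^n(cos(nθ) + i sin(nθ))
= 2^3(cos(3*270°) + i sin(3*270°))
= 8(cos 90° + i sin 90°)
= 8i


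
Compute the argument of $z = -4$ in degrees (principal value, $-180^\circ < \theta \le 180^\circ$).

b = 0 and a < 0, so z lies on the negative real axis: θ = 180°


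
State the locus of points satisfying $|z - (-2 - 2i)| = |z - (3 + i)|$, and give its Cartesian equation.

|z - z1| = |z - z2| means z is equidistant from z1 and z2,
i.e. the perpendicular bisector of the segment from (-2, -2) to (3, 1) (midpoint (1/2, -1/2)).
With z = x + yi, square both sides:
(x - (-2))^2 + (y - (-2))^2 = (x - 3)^2 + (y - 1)^2
The x^2 and y^2 terms cancel: 10x + 6y = 10 - 8 = 2
Simplify: 5x + 3y = 1
Locus: Perpendicular bisector of the segment from (-2, -2) to (3, 1): the line 5x + 3y = 1


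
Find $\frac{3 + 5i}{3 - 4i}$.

Multiply numerator and denominator by conjugate (3 + 4i):
= (3 + 5i)(3 + 4i) / (3^2 + (-4)^2)
= (-11 + 27i) / 25
= -11/25 + (27/25)i


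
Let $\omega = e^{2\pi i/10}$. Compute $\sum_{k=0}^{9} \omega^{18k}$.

Let ζ = ω^18 = e^(2πi·18/10). Since 10 ∤ 18, ζ ≠ 1.
Sum = Σ_{k=0}^{9} ζ^k = (ζ^10 - 1)/(ζ - 1) = (ω^{18·10} - 1)/(ζ - 1) = (1 - 1)/(ζ - 1) = 0


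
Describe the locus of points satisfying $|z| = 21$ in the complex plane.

|z| = 21 means sqrt(x^2 + y^2) = 21
This is a circle of radius 21 centered at the origin


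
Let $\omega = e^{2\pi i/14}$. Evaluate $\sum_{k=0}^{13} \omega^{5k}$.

Let ζ = ω^5 = e^(2πi·5/14). Since 14 ∤ 5, ζ ≠ 1.
Sum = Σ_{k=0}^{13} ζ^k = (ζ^14 - 1)/(ζ - 1) = (ω^{5·14} - 1)/(ζ - 1) = (1 - 1)/(ζ - 1) = 0


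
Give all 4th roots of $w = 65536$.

|w| = 65536, arg(w) = 0°
Root modulus = 65536^(1/4) = 16
Root arguments: θ_k = (0° + 360°k)/4 for k = 0, 1, ..., 3
Roots: 16, 16i, -16, -16i


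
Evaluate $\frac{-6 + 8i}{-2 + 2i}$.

Multiply numerator and denominator by conjugate (-2 - 2i):
= (-6 + 8i)(-2 - 2i) / ((-2)^2 + 2^2)
= (28 - 4i) / 8
Divide through by 4: (7 - i) / 2
= 7/2 - (1/2)i


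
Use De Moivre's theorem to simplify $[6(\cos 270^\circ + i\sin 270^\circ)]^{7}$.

By De Moivre: z^n = r^n(cos(nθ) + i sin(nθ))
= 6^7(cos(7*270°) + i sin(7*270°))
= 279936(cos 90° + i sin 90°)
= 279936i


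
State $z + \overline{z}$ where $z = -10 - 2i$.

z + conjugate(z) = (a + bi) + (a - bi) = 2a
= 2 * (-10) = -20


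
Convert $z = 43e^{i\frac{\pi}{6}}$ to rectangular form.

a = r cos θ = 43 * sqrt(3)/2 = 43*sqrt(3)/2
b = r sin θ = 43 * 1/2 = 43/2
z = 43*sqrt(3)/2 + (43/2)i


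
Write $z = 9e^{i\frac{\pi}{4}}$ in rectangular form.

a = r cos θ = 9 * sqrt(2)/2 = 9*sqrt(2)/2
b = r sin θ = 9 * sqrt(2)/2 = 9*sqrt(2)/2
z = 9*sqrt(2)/2 + (9*sqrt(2)/2)i


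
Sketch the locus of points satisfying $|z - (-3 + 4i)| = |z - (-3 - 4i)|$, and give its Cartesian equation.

|z - z1| = |z - z2| means z is equidistant from z1 and z2,
i.e. the perpendicular bisector of the segment from (-3, 4) to (-3, -4) (midpoint (-3, 0)).
With z = x + yi, square both sides:
(x - (-3))^2 + (y - 4)^2 = (x - (-3))^2 + (y - (-4))^2
The x^2 and y^2 terms cancel: 0x + (-16)y = 25 - 25 = 0
Simplify: y = 0
Locus: Perpendicular bisector of the segment from (-3, 4) to (-3, -4): the line y = 0


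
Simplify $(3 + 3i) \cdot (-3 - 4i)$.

(a1*a2 - b1*b2) + (a1*b2 + b1*a2)i
= (-9 - (-12)) + (-12 + (-9))i
= 3 - 21i


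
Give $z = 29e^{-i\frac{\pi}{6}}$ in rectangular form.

a = r cos θ = 29 * sqrt(3)/2 = 29*sqrt(3)/2
b = r sin θ = 29 * -1/2 = -29/2
z = 29*sqrt(3)/2 - (29/2)i


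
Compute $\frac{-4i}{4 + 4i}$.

Multiply numerator and denominator by conjugate (4 - 4i):
= (-4i)(4 - 4i) / (4^2 + 4^2)
= (-16 - 16i) / 32
Divide through by 16: (-1 - i) / 2
= -1/2 - (1/2)i


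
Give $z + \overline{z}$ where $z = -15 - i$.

z + conjugate(z) = (a + bi) + (a - bi) = 2a
= 2 * (-15) = -30


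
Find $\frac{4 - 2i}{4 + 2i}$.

Multiply numerator and denominator by conjugate (4 - 2i):
= (4 - 2i)(4 - 2i) / (4^2 + 2^2)
= (12 - 16i) / 20
Divide through by 4: (3 - 4i) / 5
= 3/5 - (4/5)i


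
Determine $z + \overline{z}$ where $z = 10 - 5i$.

z + conjugate(z) = (a + bi) + (a - bi) = 2a
= 2 * 10 = 20


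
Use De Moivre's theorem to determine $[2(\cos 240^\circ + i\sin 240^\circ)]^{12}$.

By De Moivre: z^n = r^n(cos(nθ) + i sin(nθ))
= 2^12(cos(12*240°) + i sin(12*240°))
= 4096(cos 0° + i sin 0°)
= 4096


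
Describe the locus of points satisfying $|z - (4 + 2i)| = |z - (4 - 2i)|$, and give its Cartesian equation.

|z - z1| = |z - z2| means z is equidistant from z1 and z2,
i.e. the perpendicular bisector of the segment from (4, 2) to (4, -2) (midpoint (4, 0)).
With z = x + yi, square both sides:
(x - 4)^2 + (y - 2)^2 = (x - 4)^2 + (y - (-2))^2
The x^2 and y^2 terms cancel: 0x + (-8)y = 20 - 20 = 0
Simplify: y = 0
Locus: Perpendicular bisector of the segment from (4, 2) to (4, -2): the line y = 0


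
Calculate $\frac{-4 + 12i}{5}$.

Divisor is real, so divide each part by 5:
= -4/5 + (12/5)i


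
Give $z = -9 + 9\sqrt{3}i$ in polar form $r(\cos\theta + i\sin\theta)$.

r = |z| = sqrt(a^2 + b^2) = sqrt((-9)^2 + (9*sqrt(3))^2) = sqrt(81 + 243) = sqrt(324) = 18
θ = arctan(b/a) = arctan(15.5885/-9) (quadrant-adjusted) = 120°
z = 18(cos 120° + i sin 120°)


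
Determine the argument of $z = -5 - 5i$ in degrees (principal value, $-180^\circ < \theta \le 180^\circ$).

θ = arctan(b/a) = arctan(-5/-5) (quadrant-adjusted) = -135°


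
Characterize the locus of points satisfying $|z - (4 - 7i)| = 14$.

|z - z0| = r describes a circle centered at z0 with radius r
Here z0 = 4 - 7i and r = 14
Locus: Circle centered at (4, -7) with radius 14


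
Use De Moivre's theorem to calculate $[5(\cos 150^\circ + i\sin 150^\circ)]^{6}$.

By De Moivre: z^n = r^n(cos(nθ) + i sin(nθ))
= 5^6(cos(6*150°) + i sin(6*150°))
= 15625(cos 180° + i sin 180°)
= -15625


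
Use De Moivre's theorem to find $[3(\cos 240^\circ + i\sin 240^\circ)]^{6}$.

By De Moivre: z^n = r^n(cos(nθ) + i sin(nθ))
= 3^6(cos(6*240°) + i sin(6*240°))
= 729(cos 0° + i sin 0°)
= 729


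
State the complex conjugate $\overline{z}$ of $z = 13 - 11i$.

If z = a + bi, then conjugate(z) = a - bi
conjugate(13 - 11i) = 13 + 11i


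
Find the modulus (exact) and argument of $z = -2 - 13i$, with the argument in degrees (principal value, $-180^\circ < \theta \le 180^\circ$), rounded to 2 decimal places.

|z| = sqrt((-2)^2 + (-13)^2) = sqrt(173)
arg(z) = arctan(b/a) = arctan(-13/-2) (quadrant-adjusted) = -98.75°


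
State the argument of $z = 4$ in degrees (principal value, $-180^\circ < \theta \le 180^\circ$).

b = 0 and a > 0, so z lies on the positive real axis: θ = 0°


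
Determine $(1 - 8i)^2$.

(a + bi)^2 = a^2 - b^2 + 2abi
= 1^2 - (-8)^2 + 2*1*(-8)i
= -63 - 16i


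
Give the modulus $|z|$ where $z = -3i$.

|z| = sqrt(a^2 + b^2) = sqrt(0^2 + (-3)^2) = sqrt(9) = 3


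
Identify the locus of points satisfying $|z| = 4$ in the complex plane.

|z| = 4 means sqrt(x^2 + y^2) = 4
This is a circle of radius 4 centered at the origin


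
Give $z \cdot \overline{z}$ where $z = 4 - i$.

z * conjugate(z) = |z|^2 = a^2 + b^2
= 4^2 + (-1)^2 = 17


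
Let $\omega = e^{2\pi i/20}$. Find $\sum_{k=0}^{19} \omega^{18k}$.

Let ζ = ω^18 = e^(2πi·18/20). Since 20 ∤ 18, ζ ≠ 1.
Sum = Σ_{k=0}^{19} ζ^k = (ζ^20 - 1)/(ζ - 1) = (ω^{18·20} - 1)/(ζ - 1) = (1 - 1)/(ζ - 1) = 0


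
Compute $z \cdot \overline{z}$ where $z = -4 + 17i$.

z * conjugate(z) = |z|^2 = a^2 + b^2
= (-4)^2 + 17^2 = 305


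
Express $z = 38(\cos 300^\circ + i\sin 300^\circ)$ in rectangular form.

a = r cos θ = 38 * 1/2 = 19
b = r sin θ = 38 * -sqrt(3)/2 = -19*sqrt(3)
z = 19 - 19*sqrt(3)i


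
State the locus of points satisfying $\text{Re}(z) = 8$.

Re(z) = x where z = x + yi; the equation x = 8 is satisfied by all points with that x-coordinate
Locus: Vertical line x = 8


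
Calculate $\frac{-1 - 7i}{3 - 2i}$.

Multiply numerator and denominator by conjugate (3 + 2i):
= (-1 - 7i)(3 + 2i) / (3^2 + (-2)^2)
= (11 - 23i) / 13
= 11/13 - (23/13)i


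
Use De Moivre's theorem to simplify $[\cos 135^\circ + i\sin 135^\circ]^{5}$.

By De Moivre: z^n = r^n(cos(nθ) + i sin(nθ))
= 1^5(cos(5*135°) + i sin(5*135°))
= 1(cos 315° + i sin 315°)
= sqrt(2)/2 - (sqrt(2)/2)i


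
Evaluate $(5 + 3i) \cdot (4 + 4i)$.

(a1*a2 - b1*b2) + (a1*b2 + b1*a2)i
= (20 - 12) + (20 + 12)i
= 8 + 32i


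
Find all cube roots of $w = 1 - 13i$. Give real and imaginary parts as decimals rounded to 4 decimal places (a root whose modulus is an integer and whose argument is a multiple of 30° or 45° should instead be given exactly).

|w| = sqrt(170) ≈ 13.038405, arg(w) ≈ 274.398705°
Root modulus = sqrt(170)^(1/3) ≈ 2.353648
Root arguments: θ_k = (arg(w) + 360°k)/3 for k = 0, 1, ..., 2
Compute each root as (root modulus)(cos θ_k + i sin θ_k) using full-precision intermediates, then round to 4 decimal places.
Roots: -0.0602 + 2.3529i, -2.0075 - 1.2286i, 2.0678 - 1.1243i


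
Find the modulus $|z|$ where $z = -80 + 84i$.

|z| = sqrt(a^2 + b^2) = sqrt((-80)^2 + 84^2) = sqrt(13456) = 116


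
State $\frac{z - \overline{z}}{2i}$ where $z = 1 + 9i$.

z - conjugate(z) = 2bi
(z - conjugate(z))/(2i) = 2bi/(2i) = b = 9


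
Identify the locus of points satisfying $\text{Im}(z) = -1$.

Im(z) = y where z = x + yi; the equation y = -1 is satisfied by all points with that y-coordinate
Locus: Horizontal line y = -1


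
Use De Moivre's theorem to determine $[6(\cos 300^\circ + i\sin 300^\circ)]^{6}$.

By De Moivre: z^n = r^n(cos(nθ) + i sin(nθ))
= 6^6(cos(6*300°) + i sin(6*300°))
= 46656(cos 0° + i sin 0°)
= 46656


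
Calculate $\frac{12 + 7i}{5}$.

Divisor is real, so divide each part by 5:
= 12/5 + (7/5)i


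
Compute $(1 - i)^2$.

(a + bi)^2 = a^2 - b^2 + 2abi
= 1^2 - (-1)^2 + 2*1*(-1)i
= -2i


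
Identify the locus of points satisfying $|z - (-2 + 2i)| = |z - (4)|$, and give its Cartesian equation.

|z - z1| = |z - z2| means z is equidistant from z1 and z2,
i.e. the perpendicular bisector of the segment from (-2, 2) to (4, 0) (midpoint (1, 1)).
With z = x + yi, square both sides:
(x - (-2))^2 + (y - 2)^2 = (x - 4)^2 + (y - 0)^2
The x^2 and y^2 terms cancel: 12x + (-4)y = 16 - 8 = 8
Simplify: 3x - y = 2
Locus: Perpendicular bisector of the segment from (-2, 2) to (4, 0): the line 3x - y = 2


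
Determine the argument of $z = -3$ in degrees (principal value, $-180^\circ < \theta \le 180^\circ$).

b = 0 and a < 0, so z lies on the negative real axis: θ = 180°


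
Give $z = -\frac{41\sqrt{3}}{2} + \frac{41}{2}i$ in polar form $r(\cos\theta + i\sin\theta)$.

r = |z| = sqrt(a^2 + b^2) = sqrt((-41*sqrt(3)/2)^2 + (41/2)^2) = sqrt(5043/4 + 1681/4) = sqrt(1681) = 41
θ = arctan(b/a) = arctan(20.5/-35.507) (quadrant-adjusted) = 150°
z = 41(cos 150° + i sin 150°)


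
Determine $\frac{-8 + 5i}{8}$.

Divisor is real, so divide each part by 8:
= -1 + (5/8)i


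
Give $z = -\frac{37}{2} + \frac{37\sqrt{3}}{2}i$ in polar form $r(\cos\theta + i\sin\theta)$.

r = |z| = sqrt(a^2 + b^2) = sqrt((-37/2)^2 + (37*sqrt(3)/2)^2) = sqrt(1369/4 + 4107/4) = sqrt(1369) = 37
θ = arctan(b/a) = arctan(32.0429/-18.5) (quadrant-adjusted) = 120°
z = 37(cos 120° + i sin 120°)


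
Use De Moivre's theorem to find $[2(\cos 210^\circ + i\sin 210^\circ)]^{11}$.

By De Moivre: z^n = r^n(cos(nθ) + i sin(nθ))
= 2^11(cos(11*210°) + i sin(11*210°))
= 2048(cos 150° + i sin 150°)
= -1024*sqrt(3) + 1024i


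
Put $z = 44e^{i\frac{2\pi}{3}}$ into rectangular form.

a = r cos θ = 44 * -1/2 = -22
b = r sin θ = 44 * sqrt(3)/2 = 22*sqrt(3)
z = -22 + 22*sqrt(3)i


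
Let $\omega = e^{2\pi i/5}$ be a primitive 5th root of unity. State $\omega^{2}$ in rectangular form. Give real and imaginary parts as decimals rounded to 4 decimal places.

ω^2 = e^(2πi·2/5) = e^(i·4π/5)
= cos(4π/5) + i sin(4π/5)
= -0.8090 + 0.5878i


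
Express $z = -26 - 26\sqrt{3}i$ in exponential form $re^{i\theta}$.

r = |z| = sqrt((-26)^2 + (-26*sqrt(3))^2) = sqrt(676 + 2028) = sqrt(2704) = 52
θ = arctan(b/a) = arctan(-45.0333/-26) (quadrant-adjusted) = -120° = -2π/3
z = 52e^(-i*2π/3)


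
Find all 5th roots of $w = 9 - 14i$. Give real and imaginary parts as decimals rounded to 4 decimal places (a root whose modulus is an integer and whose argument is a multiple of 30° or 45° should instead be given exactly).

|w| = sqrt(277) ≈ 16.643317, arg(w) ≈ 302.735226°
Root modulus = sqrt(277)^(1/5) ≈ 1.754882
Root arguments: θ_k = (arg(w) + 360°k)/5 for k = 0, 1, ..., 4
Compute each root as (root modulus)(cos θ_k + i sin θ_k) using full-precision intermediates, then round to 4 decimal places.
Roots: 0.8629 + 1.5281i, -1.1866 + 1.2929i, -1.5963 - 0.7290i, 0.2001 - 1.7434i, 1.7199 - 0.3485i


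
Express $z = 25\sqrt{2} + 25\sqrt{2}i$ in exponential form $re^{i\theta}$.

r = |z| = sqrt((25*sqrt(2))^2 + (25*sqrt(2))^2) = sqrt(1250 + 1250) = sqrt(2500) = 50
θ = arctan(b/a) = arctan(35.3553/35.3553) (quadrant-adjusted) = 45° = π/4
z = 50e^(i*π/4)


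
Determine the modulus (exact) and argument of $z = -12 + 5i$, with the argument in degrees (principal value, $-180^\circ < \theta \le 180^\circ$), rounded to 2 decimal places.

|z| = sqrt((-12)^2 + 5^2) = 13
arg(z) = arctan(b/a) = arctan(5/-12) (quadrant-adjusted) = 157.38°


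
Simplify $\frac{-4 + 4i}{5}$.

Divisor is real, so divide each part by 5:
= -4/5 + (4/5)i


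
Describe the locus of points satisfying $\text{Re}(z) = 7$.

Re(z) = x where z = x + yi; the equation x = 7 is satisfied by all points with that x-coordinate
Locus: Vertical line x = 7


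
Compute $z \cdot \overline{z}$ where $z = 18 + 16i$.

z * conjugate(z) = |z|^2 = a^2 + b^2
= 18^2 + 16^2 = 580


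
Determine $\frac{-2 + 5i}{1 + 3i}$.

Multiply numerator and denominator by conjugate (1 - 3i):
= (-2 + 5i)(1 - 3i) / (1^2 + 3^2)
= (13 + 11i) / 10
= 13/10 + (11/10)i


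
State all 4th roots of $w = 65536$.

|w| = 65536, arg(w) = 0°
Root modulus = 65536^(1/4) = 16
Root arguments: θ_k = (0° + 360°k)/4 for k = 0, 1, ..., 3
Roots: 16, 16i, -16, -16i


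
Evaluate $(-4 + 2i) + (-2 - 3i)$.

(-4 + (-2)) + (2 + (-3))i = -6 - i


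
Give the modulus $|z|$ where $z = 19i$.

|z| = sqrt(a^2 + b^2) = sqrt(0^2 + 19^2) = sqrt(361) = 19


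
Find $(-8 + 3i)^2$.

(a + bi)^2 = a^2 - b^2 + 2abi
= (-8)^2 - 3^2 + 2*(-8)*3i
= 55 - 48i


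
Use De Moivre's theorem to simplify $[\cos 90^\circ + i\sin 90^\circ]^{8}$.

By De Moivre: z^n = r^n(cos(nθ) + i sin(nθ))
= 1^8(cos(8*90°) + i sin(8*90°))
= 1(cos 0° + i sin 0°)
= 1


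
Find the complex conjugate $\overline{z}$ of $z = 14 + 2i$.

If z = a + bi, then conjugate(z) = a - bi
conjugate(14 + 2i) = 14 - 2i


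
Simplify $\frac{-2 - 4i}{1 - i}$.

Multiply numerator and denominator by conjugate (1 + i):
= (-2 - 4i)(1 + i) / (1^2 + (-1)^2)
= (2 - 6i) / 2
= 1 - 3i


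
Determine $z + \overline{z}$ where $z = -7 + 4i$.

z + conjugate(z) = (a + bi) + (a - bi) = 2a
= 2 * (-7) = -14


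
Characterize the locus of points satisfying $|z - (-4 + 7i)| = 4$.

|z - z0| = r describes a circle centered at z0 with radius r
Here z0 = -4 + 7i and r = 4
Locus: Circle centered at (-4, 7) with radius 4


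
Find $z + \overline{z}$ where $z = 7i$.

z + conjugate(z) = (a + bi) + (a - bi) = 2a
= 2 * 0 = 0


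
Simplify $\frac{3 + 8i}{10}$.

Divisor is real, so divide each part by 10:
= 3/10 + (4/5)i


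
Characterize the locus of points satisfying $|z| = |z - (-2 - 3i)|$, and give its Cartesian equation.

|z - z1| = |z - z2| means z is equidistant from z1 and z2,
i.e. the perpendicular bisector of the segment from (0, 0) to (-2, -3) (midpoint (-1, -3/2)).
With z = x + yi, square both sides:
(x - 0)^2 + (y - 0)^2 = (x - (-2))^2 + (y - (-3))^2
The x^2 and y^2 terms cancel: -4x + (-6)y = 13 - 0 = 13
Simplify: 4x + 6y = -13
Locus: Perpendicular bisector of the segment from (0, 0) to (-2, -3): the line 4x + 6y = -13


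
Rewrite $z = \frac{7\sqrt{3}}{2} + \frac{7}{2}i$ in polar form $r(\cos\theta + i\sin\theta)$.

r = |z| = sqrt(a^2 + b^2) = sqrt((7*sqrt(3)/2)^2 + (7/2)^2) = sqrt(147/4 + 49/4) = sqrt(49) = 7
θ = arctan(b/a) = arctan(3.5/6.0622) (quadrant-adjusted) = 30°
z = 7(cos 30° + i sin 30°)


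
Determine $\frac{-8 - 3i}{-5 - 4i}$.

Multiply numerator and denominator by conjugate (-5 + 4i):
= (-8 - 3i)(-5 + 4i) / ((-5)^2 + (-4)^2)
= (52 - 17i) / 41
= 52/41 - (17/41)i


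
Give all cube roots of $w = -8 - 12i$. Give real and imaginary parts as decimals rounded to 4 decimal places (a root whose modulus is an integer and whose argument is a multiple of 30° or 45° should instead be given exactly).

|w| = sqrt(208) ≈ 14.422205, arg(w) ≈ 236.309932°
Root modulus = sqrt(208)^(1/3) ≈ 2.434131
Root arguments: θ_k = (arg(w) + 360°k)/3 for k = 0, 1, ..., 2
Compute each root as (root modulus)(cos θ_k + i sin θ_k) using full-precision intermediates, then round to 4 decimal places.
Roots: 0.4740 + 2.3875i, -2.3047 - 0.7832i, 1.8306 - 1.6043i


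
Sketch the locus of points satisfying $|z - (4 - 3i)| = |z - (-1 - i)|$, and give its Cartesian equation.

|z - z1| = |z - z2| means z is equidistant from z1 and z2,
i.e. the perpendicular bisector of the segment from (4, -3) to (-1, -1) (midpoint (3/2, -2)).
With z = x + yi, square both sides:
(x - 4)^2 + (y - (-3))^2 = (x - (-1))^2 + (y - (-1))^2
The x^2 and y^2 terms cancel: -10x + 4y = 2 - 25 = -23
Simplify: 10x - 4y = 23
Locus: Perpendicular bisector of the segment from (4, -3) to (-1, -1): the line 10x - 4y = 23


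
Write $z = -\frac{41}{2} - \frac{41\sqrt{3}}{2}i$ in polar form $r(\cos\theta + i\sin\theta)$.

r = |z| = sqrt(a^2 + b^2) = sqrt((-41/2)^2 + (-41*sqrt(3)/2)^2) = sqrt(1681/4 + 5043/4) = sqrt(1681) = 41
θ = arctan(b/a) = arctan(-35.507/-20.5) (quadrant-adjusted) = 240°
z = 41(cos 240° + i sin 240°)


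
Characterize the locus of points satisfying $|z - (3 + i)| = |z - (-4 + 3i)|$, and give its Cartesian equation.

|z - z1| = |z - z2| means z is equidistant from z1 and z2,
i.e. the perpendicular bisector of the segment from (3, 1) to (-4, 3) (midpoint (-1/2, 2)).
With z = x + yi, square both sides:
(x - 3)^2 + (y - 1)^2 = (x - (-4))^2 + (y - 3)^2
The x^2 and y^2 terms cancel: -14x + 4y = 25 - 10 = 15
Simplify: 14x - 4y = -15
Locus: Perpendicular bisector of the segment from (3, 1) to (-4, 3): the line 14x - 4y = -15


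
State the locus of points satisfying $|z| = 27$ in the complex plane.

|z| = 27 means sqrt(x^2 + y^2) = 27
This is a circle of radius 27 centered at the origin


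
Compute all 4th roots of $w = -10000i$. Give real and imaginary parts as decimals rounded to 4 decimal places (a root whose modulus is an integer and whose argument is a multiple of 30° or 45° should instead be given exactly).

|w| = 10000, arg(w) = 270°
Root modulus = 10000^(1/4) = 10
Root arguments: θ_k = (270° + 360°k)/4 for k = 0, 1, ..., 3
Compute each root as (root modulus)(cos θ_k + i sin θ_k) using full-precision intermediates, then round to 4 decimal places.
Roots: 3.8268 + 9.2388i, -9.2388 + 3.8268i, -3.8268 - 9.2388i, 9.2388 - 3.8268i


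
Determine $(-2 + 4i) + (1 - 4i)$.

(-2 + 1) + (4 + (-4))i = -1


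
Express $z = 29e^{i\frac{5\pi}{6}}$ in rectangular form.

a = r cos θ = 29 * -sqrt(3)/2 = -29*sqrt(3)/2
b = r sin θ = 29 * 1/2 = 29/2
z = -29*sqrt(3)/2 + (29/2)i


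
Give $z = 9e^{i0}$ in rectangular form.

a = r cos θ = 9 * 1 = 9
b = r sin θ = 9 * 0 = 0
z = 9


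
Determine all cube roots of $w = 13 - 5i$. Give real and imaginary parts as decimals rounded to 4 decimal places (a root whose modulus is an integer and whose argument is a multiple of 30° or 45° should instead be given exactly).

|w| = sqrt(194) ≈ 13.928388, arg(w) ≈ 338.962489°
Root modulus = sqrt(194)^(1/3) ≈ 2.406026
Root arguments: θ_k = (arg(w) + 360°k)/3 for k = 0, 1, ..., 2
Compute each root as (root modulus)(cos θ_k + i sin θ_k) using full-precision intermediates, then round to 4 decimal places.
Roots: -0.9396 + 2.2150i, -1.4484 - 1.9212i, 2.3880 - 0.2937i


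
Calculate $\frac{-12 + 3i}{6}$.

Divisor is real, so divide each part by 6:
= -2 + (1/2)i


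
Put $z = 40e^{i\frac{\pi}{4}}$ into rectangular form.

a = r cos θ = 40 * sqrt(2)/2 = 20*sqrt(2)
b = r sin θ = 40 * sqrt(2)/2 = 20*sqrt(2)
z = 20*sqrt(2) + 20*sqrt(2)i


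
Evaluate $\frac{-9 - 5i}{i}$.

Multiply numerator and denominator by conjugate (-i):
= (-9 - 5i)(-i) / (0^2 + 1^2)
= (-5 + 9i) / 1
= -5 + 9i


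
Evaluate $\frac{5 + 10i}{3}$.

Divisor is real, so divide each part by 3:
= 5/3 + (10/3)i


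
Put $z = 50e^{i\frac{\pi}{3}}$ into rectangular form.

a = r cos θ = 50 * 1/2 = 25
b = r sin θ = 50 * sqrt(3)/2 = 25*sqrt(3)
z = 25 + 25*sqrt(3)i


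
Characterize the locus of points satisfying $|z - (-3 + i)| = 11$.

|z - z0| = r describes a circle centered at z0 with radius r
Here z0 = -3 + i and r = 11
Locus: Circle centered at (-3, 1) with radius 11


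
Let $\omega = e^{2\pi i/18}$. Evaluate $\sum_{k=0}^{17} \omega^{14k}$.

Let ζ = ω^14 = e^(2πi·14/18). Since 18 ∤ 14, ζ ≠ 1.
Sum = Σ_{k=0}^{17} ζ^k = (ζ^18 - 1)/(ζ - 1) = (ω^{14·18} - 1)/(ζ - 1) = (1 - 1)/(ζ - 1) = 0


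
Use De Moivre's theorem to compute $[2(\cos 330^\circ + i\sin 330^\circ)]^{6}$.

By De Moivre: z^n = r^n(cos(nθ) + i sin(nθ))
= 2^6(cos(6*330°) + i sin(6*330°))
= 64(cos 180° + i sin 180°)
= -64


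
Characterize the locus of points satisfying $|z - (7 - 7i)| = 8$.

|z - z0| = r describes a circle centered at z0 with radius r
Here z0 = 7 - 7i and r = 8
Locus: Circle centered at (7, -7) with radius 8


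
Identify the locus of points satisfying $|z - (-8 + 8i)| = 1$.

|z - z0| = r describes a circle centered at z0 with radius r
Here z0 = -8 + 8i and r = 1
Locus: Circle centered at (-8, 8) with radius 1


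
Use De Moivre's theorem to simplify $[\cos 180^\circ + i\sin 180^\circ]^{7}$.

By De Moivre: z^n = r^n(cos(nθ) + i sin(nθ))
= 1^7(cos(7*180°) + i sin(7*180°))
= 1(cos 180° + i sin 180°)
= -1


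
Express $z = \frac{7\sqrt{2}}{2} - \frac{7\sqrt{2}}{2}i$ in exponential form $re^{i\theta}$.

r = |z| = sqrt((7*sqrt(2)/2)^2 + (-7*sqrt(2)/2)^2) = sqrt(49/2 + 49/2) = sqrt(49) = 7
θ = arctan(b/a) = arctan(-4.9497/4.9497) (quadrant-adjusted) = -45° = -π/4
z = 7e^(-i*π/4)


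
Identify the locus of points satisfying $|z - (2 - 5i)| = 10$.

|z - z0| = r describes a circle centered at z0 with radius r
Here z0 = 2 - 5i and r = 10
Locus: Circle centered at (2, -5) with radius 10


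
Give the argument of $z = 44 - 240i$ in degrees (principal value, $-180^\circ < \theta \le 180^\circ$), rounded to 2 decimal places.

θ = arctan(b/a) = arctan(-240/44) (quadrant-adjusted) = -79.61°


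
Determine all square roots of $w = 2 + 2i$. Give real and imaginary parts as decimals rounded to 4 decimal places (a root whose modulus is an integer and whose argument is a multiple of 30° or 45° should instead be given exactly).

|w| = sqrt(8) ≈ 2.828427, arg(w) = 45°
Root modulus = sqrt(8)^(1/2) ≈ 1.681793
Root arguments: θ_k = (45° + 360°k)/2 for k = 0, 1, ..., 1
Compute each root as (root modulus)(cos θ_k + i sin θ_k) using full-precision intermediates, then round to 4 decimal places.
Roots: 1.5538 + 0.6436i, -1.5538 - 0.6436i


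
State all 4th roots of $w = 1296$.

|w| = 1296, arg(w) = 0°
Root modulus = 1296^(1/4) = 6
Root arguments: θ_k = (0° + 360°k)/4 for k = 0, 1, ..., 3
Roots: 6, 6i, -6, -6i


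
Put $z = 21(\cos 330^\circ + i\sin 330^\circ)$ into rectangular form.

a = r cos θ = 21 * sqrt(3)/2 = 21*sqrt(3)/2
b = r sin θ = 21 * -1/2 = -21/2
z = 21*sqrt(3)/2 - (21/2)i


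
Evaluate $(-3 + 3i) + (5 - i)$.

(-3 + 5) + (3 + (-1))i = 2 + 2i


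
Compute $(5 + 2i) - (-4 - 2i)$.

(5 - (-4)) + (2 - (-2))i = 9 + 4i


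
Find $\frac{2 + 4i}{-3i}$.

Multiply numerator and denominator by conjugate (3i):
= (2 + 4i)(3i) / (0^2 + (-3)^2)
= (-12 + 6i) / 9
Divide through by 3: (-4 + 2i) / 3
= -4/3 + (2/3)i


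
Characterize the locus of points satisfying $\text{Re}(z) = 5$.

Re(z) = x where z = x + yi; the equation x = 5 is satisfied by all points with that x-coordinate
Locus: Vertical line x = 5


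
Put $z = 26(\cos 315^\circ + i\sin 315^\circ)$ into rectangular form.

a = r cos θ = 26 * sqrt(2)/2 = 13*sqrt(2)
b = r sin θ = 26 * -sqrt(2)/2 = -13*sqrt(2)
z = 13*sqrt(2) - 13*sqrt(2)i


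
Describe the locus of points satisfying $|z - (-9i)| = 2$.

|z - z0| = r describes a circle centered at z0 with radius r
Here z0 = -9i and r = 2
Locus: Circle centered at (0, -9) with radius 2


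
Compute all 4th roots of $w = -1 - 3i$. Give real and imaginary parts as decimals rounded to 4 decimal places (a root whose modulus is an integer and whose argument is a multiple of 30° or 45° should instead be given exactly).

|w| = sqrt(10) ≈ 3.162278, arg(w) ≈ 251.565051°
Root modulus = sqrt(10)^(1/4) ≈ 1.333521
Root arguments: θ_k = (arg(w) + 360°k)/4 for k = 0, 1, ..., 3
Compute each root as (root modulus)(cos θ_k + i sin θ_k) using full-precision intermediates, then round to 4 decimal places.
Roots: 0.6077 + 1.1870i, -1.1870 + 0.6077i, -0.6077 - 1.1870i, 1.1870 - 0.6077i


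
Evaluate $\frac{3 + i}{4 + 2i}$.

Multiply numerator and denominator by conjugate (4 - 2i):
= (3 + i)(4 - 2i) / (4^2 + 2^2)
= (14 - 2i) / 20
Divide through by 2: (7 - i) / 10
= 7/10 - (1/10)i


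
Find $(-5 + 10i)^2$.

(a + bi)^2 = a^2 - b^2 + 2abi
= (-5)^2 - 10^2 + 2*(-5)*10i
= -75 - 100i


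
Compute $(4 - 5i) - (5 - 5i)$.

(4 - 5) + (-5 - (-5))i = -1


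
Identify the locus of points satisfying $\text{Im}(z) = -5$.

Im(z) = y where z = x + yi; the equation y = -5 is satisfied by all points with that y-coordinate
Locus: Horizontal line y = -5


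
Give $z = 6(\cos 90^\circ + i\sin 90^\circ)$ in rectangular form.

a = r cos θ = 6 * 0 = 0
b = r sin θ = 6 * 1 = 6
z = 6i


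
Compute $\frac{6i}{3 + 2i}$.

Multiply numerator and denominator by conjugate (3 - 2i):
= (6i)(3 - 2i) / (3^2 + 2^2)
= (12 + 18i) / 13
= 12/13 + (18/13)i


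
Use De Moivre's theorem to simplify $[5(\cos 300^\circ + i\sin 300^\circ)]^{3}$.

By De Moivre: z^n = r^n(cos(nθ) + i sin(nθ))
= 5^3(cos(3*300°) + i sin(3*300°))
= 125(cos 180° + i sin 180°)
= -125


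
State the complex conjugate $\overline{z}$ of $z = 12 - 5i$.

If z = a + bi, then conjugate(z) = a - bi
conjugate(12 - 5i) = 12 + 5i


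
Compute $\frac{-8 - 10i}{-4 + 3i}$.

Multiply numerator and denominator by conjugate (-4 - 3i):
= (-8 - 10i)(-4 - 3i) / ((-4)^2 + 3^2)
= (2 + 64i) / 25
= 2/25 + (64/25)i


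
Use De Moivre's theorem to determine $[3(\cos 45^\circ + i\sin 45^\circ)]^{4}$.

By De Moivre: z^n = r^n(cos(nθ) + i sin(nθ))
= 3^4(cos(4*45°) + i sin(4*45°))
= 81(cos 180° + i sin 180°)
= -81


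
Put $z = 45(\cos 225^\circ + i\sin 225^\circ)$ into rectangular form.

a = r cos θ = 45 * -sqrt(2)/2 = -45*sqrt(2)/2
b = r sin θ = 45 * -sqrt(2)/2 = -45*sqrt(2)/2
z = -45*sqrt(2)/2 - (45*sqrt(2)/2)i


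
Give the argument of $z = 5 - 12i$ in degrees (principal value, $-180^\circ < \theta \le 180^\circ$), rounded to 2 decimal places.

θ = arctan(b/a) = arctan(-12/5) (quadrant-adjusted) = -67.38°


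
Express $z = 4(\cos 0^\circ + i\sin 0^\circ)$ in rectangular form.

a = r cos θ = 4 * 1 = 4
b = r sin θ = 4 * 0 = 0
z = 4


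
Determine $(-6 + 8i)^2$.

(a + bi)^2 = a^2 - b^2 + 2abi
= (-6)^2 - 8^2 + 2*(-6)*8i
= -28 - 96i


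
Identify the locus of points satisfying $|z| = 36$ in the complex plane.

|z| = 36 means sqrt(x^2 + y^2) = 36
This is a circle of radius 36 centered at the origin


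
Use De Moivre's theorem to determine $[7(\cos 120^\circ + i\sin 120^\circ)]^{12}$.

By De Moivre: z^n = r^n(cos(nθ) + i sin(nθ))
= 7^12(cos(12*120°) + i sin(12*120°))
= 13841287201(cos 0° + i sin 0°)
= 13841287201


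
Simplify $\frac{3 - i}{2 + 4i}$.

Multiply numerator and denominator by conjugate (2 - 4i):
= (3 - i)(2 - 4i) / (2^2 + 4^2)
= (2 - 14i) / 20
Divide through by 2: (1 - 7i) / 10
= 1/10 - (7/10)i


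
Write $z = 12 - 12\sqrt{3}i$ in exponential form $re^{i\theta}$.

r = |z| = sqrt((12)^2 + (-12*sqrt(3))^2) = sqrt(144 + 432) = sqrt(576) = 24
θ = arctan(b/a) = arctan(-20.7846/12) (quadrant-adjusted) = -60° = -π/3
z = 24e^(-i*π/3)


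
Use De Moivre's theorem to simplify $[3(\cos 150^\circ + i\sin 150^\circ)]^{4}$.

By De Moivre: z^n = r^n(cos(nθ) + i sin(nθ))
= 3^4(cos(4*150°) + i sin(4*150°))
= 81(cos 240° + i sin 240°)
= -81/2 - (81*sqrt(3)/2)i


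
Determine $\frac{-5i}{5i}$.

Multiply numerator and denominator by conjugate (-5i):
= (-5i)(-5i) / (0^2 + 5^2)
= (-25) / 25
= -1


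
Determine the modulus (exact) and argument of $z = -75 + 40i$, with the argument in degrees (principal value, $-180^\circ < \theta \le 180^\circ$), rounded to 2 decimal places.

|z| = sqrt((-75)^2 + 40^2) = 85
arg(z) = arctan(b/a) = arctan(40/-75) (quadrant-adjusted) = 151.93°


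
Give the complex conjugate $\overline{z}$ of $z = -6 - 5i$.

If z = a + bi, then conjugate(z) = a - bi
conjugate(-6 - 5i) = -6 + 5i


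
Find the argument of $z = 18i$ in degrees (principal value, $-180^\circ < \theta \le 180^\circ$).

a = 0 and b > 0, so z lies on the positive imaginary axis: θ = 90°


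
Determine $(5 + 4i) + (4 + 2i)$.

(5 + 4) + (4 + 2)i = 9 + 6i


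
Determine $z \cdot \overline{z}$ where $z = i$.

z * conjugate(z) = |z|^2 = a^2 + b^2
= 0^2 + 1^2 = 1


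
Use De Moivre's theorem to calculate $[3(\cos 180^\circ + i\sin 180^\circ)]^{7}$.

By De Moivre: z^n = r^n(cos(nθ) + i sin(nθ))
= 3^7(cos(7*180°) + i sin(7*180°))
= 2187(cos 180° + i sin 180°)
= -2187


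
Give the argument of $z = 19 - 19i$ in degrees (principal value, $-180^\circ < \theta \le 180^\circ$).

θ = arctan(b/a) = arctan(-19/19) (quadrant-adjusted) = -45°


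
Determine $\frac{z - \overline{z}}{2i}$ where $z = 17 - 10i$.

z - conjugate(z) = 2bi
(z - conjugate(z))/(2i) = 2bi/(2i) = b = -10


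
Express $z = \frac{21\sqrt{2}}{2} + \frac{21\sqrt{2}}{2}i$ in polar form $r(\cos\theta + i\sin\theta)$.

r = |z| = sqrt(a^2 + b^2) = sqrt((21*sqrt(2)/2)^2 + (21*sqrt(2)/2)^2) = sqrt(441/2 + 441/2) = sqrt(441) = 21
θ = arctan(b/a) = arctan(14.8492/14.8492) (quadrant-adjusted) = 45°
z = 21(cos 45° + i sin 45°)


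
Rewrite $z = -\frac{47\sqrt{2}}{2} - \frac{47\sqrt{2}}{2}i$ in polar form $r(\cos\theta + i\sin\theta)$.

r = |z| = sqrt(a^2 + b^2) = sqrt((-47*sqrt(2)/2)^2 + (-47*sqrt(2)/2)^2) = sqrt(2209/2 + 2209/2) = sqrt(2209) = 47
θ = arctan(b/a) = arctan(-33.234/-33.234) (quadrant-adjusted) = 225°
z = 47(cos 225° + i sin 225°)


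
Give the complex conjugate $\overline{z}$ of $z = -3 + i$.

If z = a + bi, then conjugate(z) = a - bi
conjugate(-3 + i) = -3 - i


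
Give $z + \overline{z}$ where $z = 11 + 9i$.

z + conjugate(z) = (a + bi) + (a - bi) = 2a
= 2 * 11 = 22


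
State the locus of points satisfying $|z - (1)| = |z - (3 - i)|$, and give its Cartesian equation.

|z - z1| = |z - z2| means z is equidistant from z1 and z2,
i.e. the perpendicular bisector of the segment from (1, 0) to (3, -1) (midpoint (2, -1/2)).
With z = x + yi, square both sides:
(x - 1)^2 + (y - 0)^2 = (x - 3)^2 + (y - (-1))^2
The x^2 and y^2 terms cancel: 4x + (-2)y = 10 - 1 = 9
Simplify: 4x - 2y = 9
Locus: Perpendicular bisector of the segment from (1, 0) to (3, -1): the line 4x - 2y = 9


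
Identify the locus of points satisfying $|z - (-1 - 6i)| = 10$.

|z - z0| = r describes a circle centered at z0 with radius r
Here z0 = -1 - 6i and r = 10
Locus: Circle centered at (-1, -6) with radius 10
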